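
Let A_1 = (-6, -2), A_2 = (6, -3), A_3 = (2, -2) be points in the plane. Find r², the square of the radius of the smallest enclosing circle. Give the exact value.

Side lengths²: A_1A_2² = 145, A_1A_3² = 64, A_2A_3² = 17.
Since A_1A_2² = 145 ≥ 64 + 17 = 81, the angle opposite A_1A_2 is not acute, so the smallest enclosing circle has A_1A_2 as diameter.
Centre = midpoint of A_1A_2 = (0, -2.5), r² = 145/4 = 36.25.

36.25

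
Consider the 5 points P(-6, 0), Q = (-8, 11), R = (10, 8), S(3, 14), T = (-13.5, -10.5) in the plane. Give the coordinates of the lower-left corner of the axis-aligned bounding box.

(-13.5, -10.5)

x-range [-13.5, 10], y-range [-10.5, 14].
The lower-left corner is (-13.5, -10.5).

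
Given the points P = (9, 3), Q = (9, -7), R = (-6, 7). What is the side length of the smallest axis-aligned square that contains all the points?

15

The bounding box has width 15 and height 14.
An axis-aligned square enclosing the set must have side ≥ max(width, height).
So the minimum side is max(15, 14) = 15.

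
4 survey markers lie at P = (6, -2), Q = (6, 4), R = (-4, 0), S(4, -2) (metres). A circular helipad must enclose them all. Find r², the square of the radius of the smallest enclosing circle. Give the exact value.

The minimum enclosing circle of a finite set is fixed by two of the points (as a diameter) or three (as a circumcircle).
The minimum enclosing circle is determined by three boundary points: P, Q, R.
Their circumcentre is (1.4, 1) with r² = 30.16.
The farthest remaining point S is at distance² 15.76 ≤ 30.16.

30.16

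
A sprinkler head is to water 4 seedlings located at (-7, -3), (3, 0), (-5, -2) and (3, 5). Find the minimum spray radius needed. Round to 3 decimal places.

By Welzl's lemma the MEC is supported by two points (diametrically opposite) or three points (on a circumcircle).
The farthest pair is (-7, -3)–(3, 5) with squared distance 164. The circle on this segment as diameter has centre (-2, 1) and r² = 164/4 = 41.
Check (3, 0): distance² to centre = 26 ≤ 41, so it lies inside.
All remaining points lie in this disk, and no smaller disk contains both endpoints, so this is the minimum enclosing circle.
r = √41 ≈ 6.403.

6.403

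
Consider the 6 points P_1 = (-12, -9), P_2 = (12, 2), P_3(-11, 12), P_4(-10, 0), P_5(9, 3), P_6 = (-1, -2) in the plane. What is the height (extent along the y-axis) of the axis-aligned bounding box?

21

max y = 12, min y = -9, so height = 21.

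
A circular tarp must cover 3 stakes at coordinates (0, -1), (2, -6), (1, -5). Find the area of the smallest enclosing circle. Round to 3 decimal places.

Call the three points A, B, C in the order given.
Side lengths²: AB² = 29, AC² = 17, BC² = 2.
Since AB² = 29 ≥ 17 + 2 = 19, the angle opposite AB is not acute, so the smallest enclosing circle has AB as diameter.
Centre = midpoint of AB = (1, -3.5), r² = 29/4 = 7.25.
Area = π·r² = π·7.25 ≈ 22.777.

22.777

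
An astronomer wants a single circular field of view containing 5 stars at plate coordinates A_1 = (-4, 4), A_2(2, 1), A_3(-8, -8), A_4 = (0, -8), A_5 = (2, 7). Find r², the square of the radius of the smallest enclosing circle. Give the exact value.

By Welzl's lemma the MEC is supported by two points (diametrically opposite) or three points (on a circumcircle).
The farthest pair is A_3–A_5 with squared distance 325. The circle on this segment as diameter has centre (-3, -0.5) and r² = 325/4 = 81.25.
Check A_1: distance² to centre = 21.25 ≤ 81.25, so it lies inside.
All remaining points lie in this disk, and no smaller disk contains both endpoints, so this is the minimum enclosing circle.

81.25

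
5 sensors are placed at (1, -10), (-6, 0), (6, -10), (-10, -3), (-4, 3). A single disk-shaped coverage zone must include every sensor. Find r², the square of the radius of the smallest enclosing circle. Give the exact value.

82045/1058

A smallest enclosing disk is always determined by at most three of the input points on its boundary.
The minimum enclosing circle is determined by three boundary points: (6, -10), (-10, -3), (-4, 3).
Their circumcentre is (-71/46, -251/46) with r² = 82045/1058.
The farthest remaining point (-6, 0) is at distance² 52513/1058 ≤ 82045/1058.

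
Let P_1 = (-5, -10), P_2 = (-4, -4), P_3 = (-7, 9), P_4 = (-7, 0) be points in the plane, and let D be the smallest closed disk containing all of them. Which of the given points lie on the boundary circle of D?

P_1, P_3

By Welzl's lemma the MEC is supported by two points (diametrically opposite) or three points (on a circumcircle).
The farthest pair is P_1–P_3 with squared distance 365. The circle on this segment as diameter has centre (-6, -0.5) and r² = 365/4 = 91.25.
Check P_2: distance² to centre = 16.25 ≤ 91.25, so it lies inside.
All remaining points lie in this disk, and no smaller disk contains both endpoints, so this is the minimum enclosing circle.
The points at distance exactly r from the centre are P_1, P_3 — 2 points.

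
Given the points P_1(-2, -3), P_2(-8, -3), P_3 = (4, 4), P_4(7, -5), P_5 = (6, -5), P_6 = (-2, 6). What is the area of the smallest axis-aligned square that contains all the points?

225

The bounding box has width 15 and height 11.
An axis-aligned square enclosing the set must have side ≥ max(width, height).
So the minimum side is max(15, 11) = 15.
Area = 15² = 225.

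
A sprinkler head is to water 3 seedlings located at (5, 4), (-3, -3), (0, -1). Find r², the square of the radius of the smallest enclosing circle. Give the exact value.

Call the three points A, B, C in the order given.
Side lengths²: AB² = 113, AC² = 50, BC² = 13.
Since AB² = 113 ≥ 50 + 13 = 63, the angle opposite AB is not acute, so the smallest enclosing circle has AB as diameter.
Centre = midpoint of AB = (1, 0.5), r² = 113/4 = 28.25.

28.25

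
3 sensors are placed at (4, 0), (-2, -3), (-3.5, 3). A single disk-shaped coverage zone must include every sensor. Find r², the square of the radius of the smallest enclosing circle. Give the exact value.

Call the three points A, B, C in the order given.
Side lengths²: AB² = 45, AC² = 65.25, BC² = 38.25.
Since AC² = 65.25 < 45 + 38.25 = 83.25, the triangle is acute, so the smallest enclosing circle is the circumcircle.
Circumcentre = (-1/12, 2/3), r² = 2465/144.

2465/144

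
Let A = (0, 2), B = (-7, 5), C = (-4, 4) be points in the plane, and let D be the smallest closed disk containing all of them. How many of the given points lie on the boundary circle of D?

Side lengths²: AB² = 58, AC² = 20, BC² = 10.
Since AB² = 58 ≥ 20 + 10 = 30, the angle opposite AB is not acute, so the smallest enclosing circle has AB as diameter.
Centre = midpoint of AB = (-3.5, 3.5), r² = 58/4 = 14.5.
The points at distance exactly r from the centre are A, B — 2 points.

2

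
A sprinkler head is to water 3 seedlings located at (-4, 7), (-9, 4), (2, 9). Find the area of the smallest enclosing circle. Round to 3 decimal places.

114.668

Call the three points A, B, C in the order given.
Side lengths²: AB² = 34, AC² = 40, BC² = 146.
Since BC² = 146 ≥ 40 + 34 = 74, the angle opposite BC is not acute, so the smallest enclosing circle has BC as diameter.
Centre = midpoint of BC = (-3.5, 6.5), r² = 146/4 = 36.5.
Area = π·r² = π·36.5 ≈ 114.668.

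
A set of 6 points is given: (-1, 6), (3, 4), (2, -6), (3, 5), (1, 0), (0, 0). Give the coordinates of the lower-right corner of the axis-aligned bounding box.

x-range [-1, 3], y-range [-6, 6].
The lower-right corner is (3, -6).

(3, -6)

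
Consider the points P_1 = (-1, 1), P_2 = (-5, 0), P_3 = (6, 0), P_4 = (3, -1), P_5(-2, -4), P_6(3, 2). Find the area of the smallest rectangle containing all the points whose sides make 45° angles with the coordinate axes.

In coordinates u = x + y, v = x − y the rectangle is axis-aligned; the map (x,y)→(u,v) scales areas by 2.
u-values: 0, -5, 6, 2, -6, 5; range = 6 − (-6) = 12.
v-values: -2, -5, 6, 4, 2, 1; range = 6 − (-5) = 11.
Area = (12 × 11) / 2 = 66.

66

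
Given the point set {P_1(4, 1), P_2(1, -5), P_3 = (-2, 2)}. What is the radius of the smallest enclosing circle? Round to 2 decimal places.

3.98

Side lengths²: P_1P_2² = 45, P_1P_3² = 37, P_2P_3² = 58.
Since P_2P_3² = 58 < 45 + 37 = 82, the triangle is acute, so the smallest enclosing circle is the circumcircle.
Circumcentre = (15/26, -27/26), r² = 5365/338.
r = √(5365/338) ≈ 3.98.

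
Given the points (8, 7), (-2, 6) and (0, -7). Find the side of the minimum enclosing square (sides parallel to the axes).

The bounding box has width 10 and height 14.
An axis-aligned square enclosing the set must have side ≥ max(width, height).
So the minimum side is max(10, 14) = 14.

14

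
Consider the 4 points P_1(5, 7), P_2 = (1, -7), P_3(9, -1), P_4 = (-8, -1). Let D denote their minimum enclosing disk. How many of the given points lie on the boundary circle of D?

By Welzl's lemma the MEC is supported by two points (diametrically opposite) or three points (on a circumcircle).
The minimum enclosing circle is determined by three boundary points: P_1, P_3, P_4.
Their circumcentre is (0.5, -0.25) with r² = 72.8125.
The farthest remaining point P_2 is at distance² 45.8125 ≤ 72.8125.
The points at distance exactly r from the centre are P_1, P_3, P_4 — 3 points.

3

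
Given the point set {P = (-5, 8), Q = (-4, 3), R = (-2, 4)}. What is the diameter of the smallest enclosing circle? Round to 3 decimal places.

Side lengths²: PQ² = 26, PR² = 25, QR² = 5.
Since PQ² = 26 < 25 + 5 = 30, the triangle is acute, so the smallest enclosing circle is the circumcircle.
Circumcentre = (-89/22, 123/22), r² = 1625/242.
Diameter = 2r = 2√(1625/242) ≈ 5.183.

5.183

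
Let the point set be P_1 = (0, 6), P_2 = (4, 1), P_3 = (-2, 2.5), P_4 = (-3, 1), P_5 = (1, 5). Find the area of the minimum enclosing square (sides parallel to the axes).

The bounding box has width 7 and height 5.
An axis-aligned square enclosing the set must have side ≥ max(width, height).
So the minimum side is max(7, 5) = 7.
Area = 7² = 49.

49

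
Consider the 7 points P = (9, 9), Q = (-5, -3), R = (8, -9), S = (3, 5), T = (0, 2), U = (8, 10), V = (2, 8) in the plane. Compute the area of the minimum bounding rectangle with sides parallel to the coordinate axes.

x ranges over [-5, 9], width 14.
y ranges over [-9, 10], height 19.
Area = 14 × 19 = 266.

266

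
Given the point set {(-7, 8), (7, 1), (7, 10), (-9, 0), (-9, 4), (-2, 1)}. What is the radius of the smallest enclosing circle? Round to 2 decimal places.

9.43

A smallest enclosing disk is always determined by at most three of the input points on its boundary.
The farthest pair is (7, 10)–(-9, 0) with squared distance 356. The circle on this segment as diameter has centre (-1, 5) and r² = 356/4 = 89.
Check (-7, 8): distance² to centre = 45 ≤ 89, so it lies inside.
All remaining points lie in this disk, and no smaller disk contains both endpoints, so this is the minimum enclosing circle.
r = √89 ≈ 9.43.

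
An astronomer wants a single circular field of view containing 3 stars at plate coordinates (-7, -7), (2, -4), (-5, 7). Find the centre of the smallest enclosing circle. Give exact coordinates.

(-4.25, -0.25)

Call the three points A, B, C in the order given.
Side lengths²: AB² = 90, AC² = 200, BC² = 170.
Since AC² = 200 < 170 + 90 = 260, the triangle is acute, so the smallest enclosing circle is the circumcircle.
Circumcentre = (-4.25, -0.25), r² = 53.125.
Centre = (-4.25, -0.25).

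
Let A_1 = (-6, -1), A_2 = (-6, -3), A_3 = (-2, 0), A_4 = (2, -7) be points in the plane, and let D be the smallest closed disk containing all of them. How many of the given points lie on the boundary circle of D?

2

A smallest enclosing disk is always determined by at most three of the input points on its boundary.
The farthest pair is A_1–A_4 with squared distance 100. The circle on this segment as diameter has centre (-2, -4) and r² = 100/4 = 25.
Check A_2: distance² to centre = 17 ≤ 25, so it lies inside.
All remaining points lie in this disk, and no smaller disk contains both endpoints, so this is the minimum enclosing circle.
The points at distance exactly r from the centre are A_1, A_4 — 2 points.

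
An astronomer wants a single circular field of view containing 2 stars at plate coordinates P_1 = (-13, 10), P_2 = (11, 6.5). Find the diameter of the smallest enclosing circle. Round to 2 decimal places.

The smallest circle enclosing two points has them as diameter endpoints.
Centre = midpoint = (-1, 8.25); r² = |P_1P_2|²/4 = 588.25/4 = 147.0625.
Diameter = 2r = 2√(147.0625) ≈ 24.25.

24.25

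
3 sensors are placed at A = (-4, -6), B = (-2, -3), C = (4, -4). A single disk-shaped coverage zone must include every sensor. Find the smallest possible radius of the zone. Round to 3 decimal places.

4.123

Side lengths²: AB² = 13, AC² = 68, BC² = 37.
Since AC² = 68 ≥ 37 + 13 = 50, the angle opposite AC is not acute, so the smallest enclosing circle has AC as diameter.
Centre = midpoint of AC = (0, -5), r² = 68/4 = 17.
r = √17 ≈ 4.123.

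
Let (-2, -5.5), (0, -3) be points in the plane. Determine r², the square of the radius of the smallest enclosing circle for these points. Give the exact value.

2.5625

The smallest circle enclosing two points has them as diameter endpoints.
Centre = midpoint = (-1, -4.25); r² = |(-2, -5.5)−(0, -3)|²/4 = 10.25/4 = 2.5625.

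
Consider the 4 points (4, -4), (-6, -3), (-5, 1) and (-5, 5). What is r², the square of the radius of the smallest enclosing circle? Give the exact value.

The minimum enclosing circle is determined by three boundary points: (4, -4), (-6, -3), (-5, 5).
Their circumcentre is (-11/18, 7/18) with r² = 6565/162.
The farthest remaining point (-5, 1) is at distance² 3181/162 ≤ 6565/162.

6565/162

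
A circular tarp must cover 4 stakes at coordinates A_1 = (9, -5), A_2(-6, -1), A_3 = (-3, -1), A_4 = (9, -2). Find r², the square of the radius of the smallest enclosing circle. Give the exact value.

60.25

The minimum enclosing circle of a finite set is fixed by two of the points (as a diameter) or three (as a circumcircle).
The farthest pair is A_1–A_2 with squared distance 241. The circle on this segment as diameter has centre (1.5, -3) and r² = 241/4 = 60.25.
Check A_3: distance² to centre = 24.25 ≤ 60.25, so it lies inside.
All remaining points lie in this disk, and no smaller disk contains both endpoints, so this is the minimum enclosing circle.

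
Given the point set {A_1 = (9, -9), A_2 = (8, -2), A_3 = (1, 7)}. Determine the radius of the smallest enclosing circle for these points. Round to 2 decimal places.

8.94

Side lengths²: A_1A_2² = 50, A_1A_3² = 320, A_2A_3² = 130.
Since A_1A_3² = 320 ≥ 130 + 50 = 180, the angle opposite A_1A_3 is not acute, so the smallest enclosing circle has A_1A_3 as diameter.
Centre = midpoint of A_1A_3 = (5, -1), r² = 320/4 = 80.
r = √80 ≈ 8.94.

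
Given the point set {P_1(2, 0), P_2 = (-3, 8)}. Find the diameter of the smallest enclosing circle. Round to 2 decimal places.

The smallest circle enclosing two points has them as diameter endpoints.
Centre = midpoint = (-0.5, 4); r² = |P_1P_2|²/4 = 89/4 = 22.25.
Diameter = 2r = 2√(22.25) ≈ 9.43.

9.43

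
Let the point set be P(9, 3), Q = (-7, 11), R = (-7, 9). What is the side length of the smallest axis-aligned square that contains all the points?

16

The bounding box has width 16 and height 8.
An axis-aligned square enclosing the set must have side ≥ max(width, height).
So the minimum side is max(16, 8) = 16.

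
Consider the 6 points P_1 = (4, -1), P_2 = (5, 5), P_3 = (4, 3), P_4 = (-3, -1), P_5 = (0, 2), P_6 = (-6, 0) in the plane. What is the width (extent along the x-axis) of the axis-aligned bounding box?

11

max x = 5, min x = -6, so width = 11.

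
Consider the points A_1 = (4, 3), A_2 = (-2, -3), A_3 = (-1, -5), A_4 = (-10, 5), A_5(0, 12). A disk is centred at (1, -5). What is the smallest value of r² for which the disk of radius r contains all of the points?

The required radius is the distance from (1, -5) to the farthest point.
Squared distances: 73, 13, 4, 221, 290.
Maximum is 290, attained at A_5.

290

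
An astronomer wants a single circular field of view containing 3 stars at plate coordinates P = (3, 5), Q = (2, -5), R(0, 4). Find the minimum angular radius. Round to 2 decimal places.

Side lengths²: PQ² = 101, PR² = 10, QR² = 85.
Since PQ² = 101 ≥ 85 + 10 = 95, the angle opposite PQ is not acute, so the smallest enclosing circle has PQ as diameter.
Centre = midpoint of PQ = (2.5, 0), r² = 101/4 = 25.25.
r = √(25.25) ≈ 5.02.

5.02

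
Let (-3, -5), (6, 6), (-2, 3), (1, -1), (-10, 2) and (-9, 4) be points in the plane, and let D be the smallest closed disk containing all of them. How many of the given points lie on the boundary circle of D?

A smallest enclosing disk is always determined by at most three of the input points on its boundary.
The minimum enclosing circle is determined by three boundary points: (-3, -5), (6, 6), (-10, 2).
Their circumcentre is (-1.8, 3.2) with r² = 68.68.
The farthest remaining point (-9, 4) is at distance² 52.48 ≤ 68.68.
The points at distance exactly r from the centre are (-3, -5), (6, 6), (-10, 2) — 3 points.

3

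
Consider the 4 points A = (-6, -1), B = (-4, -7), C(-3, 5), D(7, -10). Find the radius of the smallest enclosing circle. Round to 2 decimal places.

9.01

By Welzl's lemma the MEC is supported by two points (diametrically opposite) or three points (on a circumcircle).
The farthest pair is C–D with squared distance 325. The circle on this segment as diameter has centre (2, -2.5) and r² = 325/4 = 81.25.
Check A: distance² to centre = 66.25 ≤ 81.25, so it lies inside.
All remaining points lie in this disk, and no smaller disk contains both endpoints, so this is the minimum enclosing circle.
r = √(81.25) ≈ 9.01.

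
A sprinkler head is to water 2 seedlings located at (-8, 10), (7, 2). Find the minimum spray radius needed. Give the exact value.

The smallest circle enclosing two points has them as diameter endpoints.
Centre = midpoint = (-0.5, 6); r² = |(-8, 10)−(7, 2)|²/4 = 289/4 = 72.25.
r = √(72.25) = 8.5.

8.5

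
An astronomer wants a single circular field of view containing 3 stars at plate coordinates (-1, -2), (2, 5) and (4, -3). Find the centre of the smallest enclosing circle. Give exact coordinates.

Call the three points A, B, C in the order given.
Side lengths²: AB² = 58, AC² = 26, BC² = 68.
Since BC² = 68 < 58 + 26 = 84, the triangle is acute, so the smallest enclosing circle is the circumcircle.
Circumcentre = (41/19, 15/19), r² = 6409/361.
Centre = (41/19, 15/19).

(41/19, 15/19)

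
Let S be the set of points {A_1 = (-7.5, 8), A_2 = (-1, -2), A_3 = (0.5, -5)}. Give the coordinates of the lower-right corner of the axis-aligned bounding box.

x-range [-7.5, 0.5], y-range [-5, 8].
The lower-right corner is (0.5, -5).

(0.5, -5)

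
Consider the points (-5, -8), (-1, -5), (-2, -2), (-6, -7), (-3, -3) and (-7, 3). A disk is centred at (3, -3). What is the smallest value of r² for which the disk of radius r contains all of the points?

The required radius is the distance from (3, -3) to the farthest point.
Squared distances: 89, 20, 26, 97, 36, 136.
Maximum is 136, attained at (-7, 3).

136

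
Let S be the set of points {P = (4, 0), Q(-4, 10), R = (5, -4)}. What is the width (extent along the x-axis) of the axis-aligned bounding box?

9

max x = 5, min x = -4, so width = 9.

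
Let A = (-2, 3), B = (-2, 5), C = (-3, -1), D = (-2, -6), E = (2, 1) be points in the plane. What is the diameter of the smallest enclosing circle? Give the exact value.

By Welzl's lemma the MEC is supported by two points (diametrically opposite) or three points (on a circumcircle).
The farthest pair is B–D with squared distance 121. The circle on this segment as diameter has centre (-2, -0.5) and r² = 121/4 = 30.25.
Check A: distance² to centre = 12.25 ≤ 30.25, so it lies inside.
All remaining points lie in this disk, and no smaller disk contains both endpoints, so this is the minimum enclosing circle.
Diameter = 2r = 2√(30.25) = 11.

11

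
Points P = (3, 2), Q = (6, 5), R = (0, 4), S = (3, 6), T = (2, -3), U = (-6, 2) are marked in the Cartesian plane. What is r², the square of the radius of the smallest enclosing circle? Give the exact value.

A smallest enclosing disk is always determined by at most three of the input points on its boundary.
The minimum enclosing circle is determined by three boundary points: Q, T, U.
Their circumcentre is (1/7, 41/14) with r² = 7565/196.
The farthest remaining point S is at distance² 3449/196 ≤ 7565/196.

7565/196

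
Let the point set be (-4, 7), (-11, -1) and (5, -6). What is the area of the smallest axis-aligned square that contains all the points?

The bounding box has width 16 and height 13.
An axis-aligned square enclosing the set must have side ≥ max(width, height).
So the minimum side is max(16, 13) = 16.
Area = 16² = 256.

256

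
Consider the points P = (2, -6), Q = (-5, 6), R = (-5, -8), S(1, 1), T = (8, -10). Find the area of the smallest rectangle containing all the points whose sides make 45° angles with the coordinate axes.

217.5

In coordinates u = x + y, v = x − y the rectangle is axis-aligned; the map (x,y)→(u,v) scales areas by 2.
u-values: -4, 1, -13, 2, -2; range = 2 − (-13) = 15.
v-values: 8, -11, 3, 0, 18; range = 18 − (-11) = 29.
Area = (15 × 29) / 2 = 217.5.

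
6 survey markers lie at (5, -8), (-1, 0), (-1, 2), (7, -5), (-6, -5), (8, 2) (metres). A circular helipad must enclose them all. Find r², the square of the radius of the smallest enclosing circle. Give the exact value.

The farthest pair is (-6, -5)–(8, 2) with squared distance 245. The circle on this segment as diameter has centre (1, -1.5) and r² = 245/4 = 61.25.
Check (5, -8): distance² to centre = 58.25 ≤ 61.25, so it lies inside.
All remaining points lie in this disk, and no smaller disk contains both endpoints, so this is the minimum enclosing circle.

61.25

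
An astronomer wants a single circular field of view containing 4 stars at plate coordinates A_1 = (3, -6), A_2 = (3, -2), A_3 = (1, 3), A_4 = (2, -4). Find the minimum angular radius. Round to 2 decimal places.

By Welzl's lemma the MEC is supported by two points (diametrically opposite) or three points (on a circumcircle).
The farthest pair is A_1–A_3 with squared distance 85. The circle on this segment as diameter has centre (2, -1.5) and r² = 85/4 = 21.25.
Check A_2: distance² to centre = 1.25 ≤ 21.25, so it lies inside.
All remaining points lie in this disk, and no smaller disk contains both endpoints, so this is the minimum enclosing circle.
r = √(21.25) ≈ 4.61.

4.61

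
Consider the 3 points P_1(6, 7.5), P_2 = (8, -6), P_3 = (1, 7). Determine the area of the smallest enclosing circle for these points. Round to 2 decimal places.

Side lengths²: P_1P_2² = 186.25, P_1P_3² = 25.25, P_2P_3² = 218.
Since P_2P_3² = 218 ≥ 186.25 + 25.25 = 211.5, the angle opposite P_2P_3 is not acute, so the smallest enclosing circle has P_2P_3 as diameter.
Centre = midpoint of P_2P_3 = (4.5, 0.5), r² = 218/4 = 54.5.
Area = π·r² = π·54.5 ≈ 171.22.

171.22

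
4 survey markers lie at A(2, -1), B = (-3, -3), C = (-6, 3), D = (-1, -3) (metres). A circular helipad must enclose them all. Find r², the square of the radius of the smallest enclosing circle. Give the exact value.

By Welzl's lemma the MEC is supported by two points (diametrically opposite) or three points (on a circumcircle).
The farthest pair is A–C with squared distance 80. The circle on this segment as diameter has centre (-2, 1) and r² = 80/4 = 20.
Check B: distance² to centre = 17 ≤ 20, so it lies inside.
All remaining points lie in this disk, and no smaller disk contains both endpoints, so this is the minimum enclosing circle.

20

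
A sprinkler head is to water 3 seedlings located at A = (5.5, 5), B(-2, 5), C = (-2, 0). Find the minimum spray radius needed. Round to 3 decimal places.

4.507

Side lengths²: AB² = 56.25, AC² = 81.25, BC² = 25.
Since AC² = 81.25 ≥ 56.25 + 25 = 81.25, the angle opposite AC is not acute, so the smallest enclosing circle has AC as diameter.
Centre = midpoint of AC = (1.75, 2.5), r² = 81.25/4 = 20.3125.
r = √(20.3125) ≈ 4.507.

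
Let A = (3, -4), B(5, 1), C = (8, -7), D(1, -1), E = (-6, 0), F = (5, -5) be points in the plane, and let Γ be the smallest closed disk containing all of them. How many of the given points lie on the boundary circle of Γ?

The minimum enclosing circle of a finite set is fixed by two of the points (as a diameter) or three (as a circumcircle).
The farthest pair is C–E with squared distance 245. The circle on this segment as diameter has centre (1, -3.5) and r² = 245/4 = 61.25.
Check A: distance² to centre = 4.25 ≤ 61.25, so it lies inside.
All remaining points lie in this disk, and no smaller disk contains both endpoints, so this is the minimum enclosing circle.
The points at distance exactly r from the centre are C, E — 2 points.

2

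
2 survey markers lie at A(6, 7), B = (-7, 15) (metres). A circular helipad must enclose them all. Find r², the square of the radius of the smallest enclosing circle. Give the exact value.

The smallest circle enclosing two points has them as diameter endpoints.
Centre = midpoint = (-0.5, 11); r² = |AB|²/4 = 233/4 = 58.25.

58.25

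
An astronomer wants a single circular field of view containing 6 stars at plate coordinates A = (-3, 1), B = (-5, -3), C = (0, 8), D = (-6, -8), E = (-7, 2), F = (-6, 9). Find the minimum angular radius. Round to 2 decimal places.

A smallest enclosing disk is always determined by at most three of the input points on its boundary.
The minimum enclosing circle is determined by three boundary points: C, D, F.
Their circumcentre is (-13/3, 0.5) with r² = 2701/36.
The farthest remaining point B is at distance² 457/36 ≤ 2701/36.
r = √(2701/36) ≈ 8.66.

8.66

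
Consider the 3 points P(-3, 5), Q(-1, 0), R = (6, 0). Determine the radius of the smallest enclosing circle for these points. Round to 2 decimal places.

5.15

Side lengths²: PQ² = 29, PR² = 106, QR² = 49.
Since PR² = 106 ≥ 49 + 29 = 78, the angle opposite PR is not acute, so the smallest enclosing circle has PR as diameter.
Centre = midpoint of PR = (1.5, 2.5), r² = 106/4 = 26.5.
r = √(26.5) ≈ 5.15.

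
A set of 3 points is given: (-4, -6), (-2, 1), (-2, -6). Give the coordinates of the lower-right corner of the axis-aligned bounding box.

x-range [-4, -2], y-range [-6, 1].
The lower-right corner is (-2, -6).

(-2, -6)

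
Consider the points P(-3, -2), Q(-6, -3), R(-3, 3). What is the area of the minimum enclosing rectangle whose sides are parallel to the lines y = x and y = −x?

22.5

In coordinates u = x + y, v = x − y the rectangle is axis-aligned; the map (x,y)→(u,v) scales areas by 2.
u-values: -5, -9, 0; range = 0 − (-9) = 9.
v-values: -1, -3, -6; range = -1 − (-6) = 5.
Area = (9 × 5) / 2 = 22.5.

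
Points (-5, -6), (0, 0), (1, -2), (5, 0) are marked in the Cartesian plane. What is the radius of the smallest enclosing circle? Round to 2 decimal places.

By Welzl's lemma the MEC is supported by two points (diametrically opposite) or three points (on a circumcircle).
The farthest pair is (-5, -6)–(5, 0) with squared distance 136. The circle on this segment as diameter has centre (0, -3) and r² = 136/4 = 34.
Check (0, 0): distance² to centre = 9 ≤ 34, so it lies inside.
All remaining points lie in this disk, and no smaller disk contains both endpoints, so this is the minimum enclosing circle.
r = √34 ≈ 5.83.

5.83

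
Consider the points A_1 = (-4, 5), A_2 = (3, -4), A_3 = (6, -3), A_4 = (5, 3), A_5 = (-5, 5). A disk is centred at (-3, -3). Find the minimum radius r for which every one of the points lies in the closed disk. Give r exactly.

10

The required radius is the distance from (-3, -3) to the farthest point.
Squared distances: 65, 37, 81, 100, 68.
Maximum is 100, attained at A_4.
r = √100 = 10.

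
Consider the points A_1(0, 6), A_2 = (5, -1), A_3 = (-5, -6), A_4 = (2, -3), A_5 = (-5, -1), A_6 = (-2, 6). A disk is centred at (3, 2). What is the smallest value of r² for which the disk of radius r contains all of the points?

128

The required radius is the distance from (3, 2) to the farthest point.
Squared distances: 25, 13, 128, 26, 73, 41.
Maximum is 128, attained at A_3.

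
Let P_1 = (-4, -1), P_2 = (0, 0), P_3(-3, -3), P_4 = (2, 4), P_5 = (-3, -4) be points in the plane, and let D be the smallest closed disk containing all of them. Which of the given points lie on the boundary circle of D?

A smallest enclosing disk is always determined by at most three of the input points on its boundary.
The farthest pair is P_4–P_5 with squared distance 89. The circle on this segment as diameter has centre (-0.5, 0) and r² = 89/4 = 22.25.
Check P_1: distance² to centre = 13.25 ≤ 22.25, so it lies inside.
All remaining points lie in this disk, and no smaller disk contains both endpoints, so this is the minimum enclosing circle.
The points at distance exactly r from the centre are P_4, P_5 — 2 points.

P_4, P_5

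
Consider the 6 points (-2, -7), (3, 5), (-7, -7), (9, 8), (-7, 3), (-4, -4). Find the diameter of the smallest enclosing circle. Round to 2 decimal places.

21.93

The farthest pair is (-7, -7)–(9, 8) with squared distance 481. The circle on this segment as diameter has centre (1, 0.5) and r² = 481/4 = 120.25.
Check (-2, -7): distance² to centre = 65.25 ≤ 120.25, so it lies inside.
All remaining points lie in this disk, and no smaller disk contains both endpoints, so this is the minimum enclosing circle.
Diameter = 2r = 2√(120.25) ≈ 21.93.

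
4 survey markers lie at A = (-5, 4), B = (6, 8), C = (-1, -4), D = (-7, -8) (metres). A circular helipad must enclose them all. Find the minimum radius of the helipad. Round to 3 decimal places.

The farthest pair is B–D with squared distance 425. The circle on this segment as diameter has centre (-0.5, 0) and r² = 425/4 = 106.25.
Check A: distance² to centre = 36.25 ≤ 106.25, so it lies inside.
All remaining points lie in this disk, and no smaller disk contains both endpoints, so this is the minimum enclosing circle.
r = √(106.25) ≈ 10.308.

10.308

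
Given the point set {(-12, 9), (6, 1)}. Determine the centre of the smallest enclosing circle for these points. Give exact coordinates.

(-3, 5)

The smallest circle enclosing two points has them as diameter endpoints.
Centre = midpoint = (-3, 5); r² = |(-12, 9)−(6, 1)|²/4 = 388/4 = 97.
Centre = (-3, 5).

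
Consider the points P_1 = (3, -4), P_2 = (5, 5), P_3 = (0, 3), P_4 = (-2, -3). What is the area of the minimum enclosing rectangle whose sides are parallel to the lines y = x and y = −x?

In coordinates u = x + y, v = x − y the rectangle is axis-aligned; the map (x,y)→(u,v) scales areas by 2.
u-values: -1, 10, 3, -5; range = 10 − (-5) = 15.
v-values: 7, 0, -3, 1; range = 7 − (-3) = 10.
Area = (15 × 10) / 2 = 75.

75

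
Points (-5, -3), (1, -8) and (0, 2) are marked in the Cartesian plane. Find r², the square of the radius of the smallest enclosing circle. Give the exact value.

6161/242

Call the three points A, B, C in the order given.
Side lengths²: AB² = 61, AC² = 50, BC² = 101.
Since BC² = 101 < 61 + 50 = 111, the triangle is acute, so the smallest enclosing circle is the circumcircle.
Circumcentre = (1/22, -67/22), r² = 6161/242.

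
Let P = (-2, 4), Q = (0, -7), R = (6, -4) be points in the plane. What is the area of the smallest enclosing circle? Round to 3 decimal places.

109.083

Side lengths²: PQ² = 125, PR² = 128, QR² = 45.
Since PR² = 128 < 125 + 45 = 170, the triangle is acute, so the smallest enclosing circle is the circumcircle.
Circumcentre = (5/6, -7/6), r² = 625/18.
Area = π·r² = π·625/18 ≈ 109.083.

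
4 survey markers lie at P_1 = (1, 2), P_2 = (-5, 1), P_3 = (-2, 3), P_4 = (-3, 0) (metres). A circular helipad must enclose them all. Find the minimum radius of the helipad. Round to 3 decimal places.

By Welzl's lemma the MEC is supported by two points (diametrically opposite) or three points (on a circumcircle).
The farthest pair is P_1–P_2 with squared distance 37. The circle on this segment as diameter has centre (-2, 1.5) and r² = 37/4 = 9.25.
Check P_3: distance² to centre = 2.25 ≤ 9.25, so it lies inside.
All remaining points lie in this disk, and no smaller disk contains both endpoints, so this is the minimum enclosing circle.
r = √(9.25) ≈ 3.041.

3.041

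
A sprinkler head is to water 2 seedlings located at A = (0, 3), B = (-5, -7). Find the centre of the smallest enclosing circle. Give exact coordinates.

(-2.5, -2)

The smallest circle enclosing two points has them as diameter endpoints.
Centre = midpoint = (-2.5, -2); r² = |AB|²/4 = 125/4 = 31.25.
Centre = (-2.5, -2).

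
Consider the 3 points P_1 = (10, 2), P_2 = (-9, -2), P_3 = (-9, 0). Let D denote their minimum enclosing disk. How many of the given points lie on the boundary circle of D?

Side lengths²: P_1P_2² = 377, P_1P_3² = 365, P_2P_3² = 4.
Since P_1P_2² = 377 ≥ 365 + 4 = 369, the angle opposite P_1P_2 is not acute, so the smallest enclosing circle has P_1P_2 as diameter.
Centre = midpoint of P_1P_2 = (0.5, 0), r² = 377/4 = 94.25.
The points at distance exactly r from the centre are P_1, P_2 — 2 points.

2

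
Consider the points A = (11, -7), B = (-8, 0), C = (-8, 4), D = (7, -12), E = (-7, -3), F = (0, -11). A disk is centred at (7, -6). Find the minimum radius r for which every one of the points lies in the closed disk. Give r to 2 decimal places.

The required radius is the distance from (7, -6) to the farthest point.
Squared distances: 17, 261, 325, 36, 205, 74.
Maximum is 325, attained at C.
r = √325 ≈ 18.03.

18.03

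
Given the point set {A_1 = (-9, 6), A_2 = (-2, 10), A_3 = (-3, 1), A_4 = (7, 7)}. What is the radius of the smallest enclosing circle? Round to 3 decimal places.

A smallest enclosing disk is always determined by at most three of the input points on its boundary.
The farthest pair is A_1–A_4 with squared distance 257. The circle on this segment as diameter has centre (-1, 6.5) and r² = 257/4 = 64.25.
Check A_2: distance² to centre = 13.25 ≤ 64.25, so it lies inside.
All remaining points lie in this disk, and no smaller disk contains both endpoints, so this is the minimum enclosing circle.
r = √(64.25) ≈ 8.016.

8.016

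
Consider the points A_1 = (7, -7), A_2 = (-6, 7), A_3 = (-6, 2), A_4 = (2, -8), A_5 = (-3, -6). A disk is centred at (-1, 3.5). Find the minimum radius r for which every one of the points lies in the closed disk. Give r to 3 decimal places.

13.200

The required radius is the distance from (-1, 3.5) to the farthest point.
Squared distances: 174.25, 37.25, 27.25, 141.25, 94.25.
Maximum is 174.25, attained at A_1.
r = √(174.25) ≈ 13.200.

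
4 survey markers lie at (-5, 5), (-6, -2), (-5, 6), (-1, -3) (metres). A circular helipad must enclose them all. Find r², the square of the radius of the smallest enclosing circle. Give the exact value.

The minimum enclosing circle of a finite set is fixed by two of the points (as a diameter) or three (as a circumcircle).
The farthest pair is (-5, 6)–(-1, -3) with squared distance 97. The circle on this segment as diameter has centre (-3, 1.5) and r² = 97/4 = 24.25.
Check (-5, 5): distance² to centre = 16.25 ≤ 24.25, so it lies inside.
All remaining points lie in this disk, and no smaller disk contains both endpoints, so this is the minimum enclosing circle.

24.25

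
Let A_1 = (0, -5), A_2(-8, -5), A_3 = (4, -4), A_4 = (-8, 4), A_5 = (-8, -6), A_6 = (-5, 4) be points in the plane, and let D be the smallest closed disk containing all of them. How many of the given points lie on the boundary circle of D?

3

By Welzl's lemma the MEC is supported by two points (diametrically opposite) or three points (on a circumcircle).
The minimum enclosing circle is determined by three boundary points: A_3, A_4, A_5.
Their circumcentre is (-8/3, -1) with r² = 481/9.
The farthest remaining point A_2 is at distance² 400/9 ≤ 481/9.
The points at distance exactly r from the centre are A_3, A_4, A_5 — 3 points.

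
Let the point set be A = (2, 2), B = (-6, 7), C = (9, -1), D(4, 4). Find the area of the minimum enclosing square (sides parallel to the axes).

225

The bounding box has width 15 and height 8.
An axis-aligned square enclosing the set must have side ≥ max(width, height).
So the minimum side is max(15, 8) = 15.
Area = 15² = 225.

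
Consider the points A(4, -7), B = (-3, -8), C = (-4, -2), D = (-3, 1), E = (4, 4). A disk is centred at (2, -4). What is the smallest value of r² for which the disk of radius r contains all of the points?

The required radius is the distance from (2, -4) to the farthest point.
Squared distances: 13, 41, 40, 50, 68.
Maximum is 68, attained at E.

68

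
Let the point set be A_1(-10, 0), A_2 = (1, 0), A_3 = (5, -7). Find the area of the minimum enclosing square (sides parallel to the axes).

The bounding box has width 15 and height 7.
An axis-aligned square enclosing the set must have side ≥ max(width, height).
So the minimum side is max(15, 7) = 15.
Area = 15² = 225.

225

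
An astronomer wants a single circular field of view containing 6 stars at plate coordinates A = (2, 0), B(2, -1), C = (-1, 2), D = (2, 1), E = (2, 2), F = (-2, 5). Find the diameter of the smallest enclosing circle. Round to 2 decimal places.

A smallest enclosing disk is always determined by at most three of the input points on its boundary.
The farthest pair is B–F with squared distance 52. The circle on this segment as diameter has centre (0, 2) and r² = 52/4 = 13.
Check A: distance² to centre = 8 ≤ 13, so it lies inside.
All remaining points lie in this disk, and no smaller disk contains both endpoints, so this is the minimum enclosing circle.
Diameter = 2r = 2√13 ≈ 7.21.

7.21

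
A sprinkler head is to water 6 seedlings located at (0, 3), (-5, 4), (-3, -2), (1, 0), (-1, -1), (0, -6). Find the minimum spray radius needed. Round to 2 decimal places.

By Welzl's lemma the MEC is supported by two points (diametrically opposite) or three points (on a circumcircle).
The farthest pair is (-5, 4)–(0, -6) with squared distance 125. The circle on this segment as diameter has centre (-2.5, -1) and r² = 125/4 = 31.25.
Check (0, 3): distance² to centre = 22.25 ≤ 31.25, so it lies inside.
All remaining points lie in this disk, and no smaller disk contains both endpoints, so this is the minimum enclosing circle.
r = √(31.25) ≈ 5.59.

5.59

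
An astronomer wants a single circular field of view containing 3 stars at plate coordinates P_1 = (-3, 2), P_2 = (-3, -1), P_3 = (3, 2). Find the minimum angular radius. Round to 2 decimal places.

Side lengths²: P_1P_2² = 9, P_1P_3² = 36, P_2P_3² = 45.
Since P_2P_3² = 45 ≥ 36 + 9 = 45, the angle opposite P_2P_3 is not acute, so the smallest enclosing circle has P_2P_3 as diameter.
Centre = midpoint of P_2P_3 = (0, 0.5), r² = 45/4 = 11.25.
r = √(11.25) ≈ 3.35.

3.35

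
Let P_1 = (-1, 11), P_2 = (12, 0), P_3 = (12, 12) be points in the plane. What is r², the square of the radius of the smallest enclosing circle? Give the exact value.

Side lengths²: P_1P_2² = 290, P_1P_3² = 170, P_2P_3² = 144.
Since P_1P_2² = 290 < 170 + 144 = 314, the triangle is acute, so the smallest enclosing circle is the circumcircle.
Circumcentre = (77/13, 6), r² = 12325/169.

12325/169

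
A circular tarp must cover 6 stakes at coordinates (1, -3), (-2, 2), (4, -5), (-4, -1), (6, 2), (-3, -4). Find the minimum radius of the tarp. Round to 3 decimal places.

5.411

The minimum enclosing circle of a finite set is fixed by two of the points (as a diameter) or three (as a circumcircle).
The minimum enclosing circle is determined by three boundary points: (-4, -1), (6, 2), (-3, -4).
Their circumcentre is (31/22, -19/22) with r² = 7085/242.
The farthest remaining point (4, -5) is at distance² 5765/242 ≤ 7085/242.
r = √(7085/242) ≈ 5.411.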